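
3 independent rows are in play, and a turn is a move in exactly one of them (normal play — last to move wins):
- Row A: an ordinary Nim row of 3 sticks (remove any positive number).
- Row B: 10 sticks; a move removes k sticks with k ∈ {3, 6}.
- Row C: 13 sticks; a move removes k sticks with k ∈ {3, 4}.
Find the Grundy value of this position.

Row A is a plain Nim row of size 3, so its Grundy value is 3.
Grundy values for row B (subtraction set {3, 6}):
k:     0  1  2  3  4  5  6  7  8  9 10
g(k):  0  0  0  1  1  1  2  2  2  0  0
So g(10) = 0.
Grundy values for row C (subtraction set {3, 4}):
g(0) = mex{} = 0
g(1) = mex{} = 0
g(2) = mex{} = 0
g(3) = mex{0} = 1
g(4) = mex{0} = 1
g(5) = mex{0} = 1
g(6) = mex{0,1} = 2
g(7) = mex{1} = 0
g(8) = mex{1} = 0
g(9) = mex{1,2} = 0
g(10) = mex{0,2} = 1
g(11) = mex{0} = 1
g(12) = mex{0} = 1
g(13) = mex{0,1} = 2
So g(13) = 2.
By the Sprague-Grundy theorem, the Grundy value of a sum of independent games is the XOR of the component values.
Combined value = 3 ⊕ 0 ⊕ 2 = 1.

1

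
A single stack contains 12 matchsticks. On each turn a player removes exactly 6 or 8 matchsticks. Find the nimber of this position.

Grundy values for subtraction set {6, 8}:
k:     0  1  2  3  4  5  6  7  8  9 10 11 12
g(k):  0  0  0  0  0  0  1  1  1  1  1  1  2
So g(12) = 2.

2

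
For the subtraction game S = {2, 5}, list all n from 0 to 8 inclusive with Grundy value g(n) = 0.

Grundy values for subtraction set {2, 5}:
g(0) = mex{} = 0
g(1) = mex{} = 0
g(2) = mex{0} = 1
g(3) = mex{0} = 1
g(4) = mex{1} = 0
g(5) = mex{0,1} = 2
g(6) = mex{0} = 1
g(7) = mex{1,2} = 0
g(8) = mex{1} = 0
The P-positions (g = 0) in 0..8 are 0, 1, 4, 7, 8.

0, 1, 4, 7, 8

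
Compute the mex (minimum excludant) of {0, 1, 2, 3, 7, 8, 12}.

4

The values 0, 1, 2, 3 are all present; 4 is the first non-negative integer missing from the set.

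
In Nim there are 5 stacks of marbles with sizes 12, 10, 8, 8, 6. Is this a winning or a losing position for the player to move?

Compute the nim-sum pairwise:
12 ^ 10 = 6
6 ^ 8 = 14
14 ^ 8 = 6
6 ^ 6 = 0
The nim-sum is 0, so this is a P-position: the player to move is in a losing position under optimal play.

Losing position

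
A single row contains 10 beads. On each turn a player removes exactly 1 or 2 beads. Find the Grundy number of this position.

Build the Grundy sequence with g(k) = mex{g(k−s) : s ∈ {1, 2}, s ≤ k}:
g(0) = mex{} = 0
g(1) = mex{0} = 1
g(2) = mex{0,1} = 2
g(3) = mex{1,2} = 0
g(4) = mex{0,2} = 1
g(5) = mex{0,1} = 2
g(6) = mex{1,2} = 0
g(7) = mex{0,2} = 1
g(8) = mex{0,1} = 2
g(9) = mex{1,2} = 0
g(10) = mex{0,2} = 1
So g(10) = 1.

1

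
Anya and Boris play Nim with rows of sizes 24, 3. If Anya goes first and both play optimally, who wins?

Anya wins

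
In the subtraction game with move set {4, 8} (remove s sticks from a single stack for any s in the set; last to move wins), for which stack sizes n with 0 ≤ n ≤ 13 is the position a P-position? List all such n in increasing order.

Build the Grundy sequence with g(k) = mex{g(k−s) : s ∈ {4, 8}, s ≤ k}:
g(0) = mex{} = 0
g(1) = mex{} = 0
g(2) = mex{} = 0
g(3) = mex{} = 0
g(4) = mex{0} = 1
g(5) = mex{0} = 1
g(6) = mex{0} = 1
g(7) = mex{0} = 1
g(8) = mex{0,1} = 2
g(9) = mex{0,1} = 2
g(10) = mex{0,1} = 2
g(11) = mex{0,1} = 2
g(12) = mex{1,2} = 0
g(13) = mex{1,2} = 0
The P-positions (g = 0) in 0..13 are 0, 1, 2, 3, 12, 13.

0, 1, 2, 3, 12, 13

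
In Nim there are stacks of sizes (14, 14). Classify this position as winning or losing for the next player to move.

Nim-sum: 14 ^ 14 = 0.
The nim-sum is 0, so this is a P-position: the player to move is in a losing position under optimal play.

Losing position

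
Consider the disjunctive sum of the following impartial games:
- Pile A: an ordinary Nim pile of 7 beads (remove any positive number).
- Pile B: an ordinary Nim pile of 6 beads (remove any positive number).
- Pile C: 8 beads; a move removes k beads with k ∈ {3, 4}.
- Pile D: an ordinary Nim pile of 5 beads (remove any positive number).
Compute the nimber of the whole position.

Pile A is a plain Nim pile of size 7, so its Grundy value is 7.
Pile B is a plain Nim pile of size 6, so its Grundy value is 6.
For pile C, compute g(0), g(1), … with moves {3, 4}:
k:     0  1  2  3  4  5  6  7  8
g(k):  0  0  0  1  1  1  2  0  0
So g(8) = 0.
Pile D is a plain Nim pile of size 5, so its Grundy value is 5.
By the Sprague-Grundy theorem, the Grundy value of a sum of independent games is the XOR of the component values.
Combined value = 7 XOR 6 XOR 0 XOR 5 = 4.

4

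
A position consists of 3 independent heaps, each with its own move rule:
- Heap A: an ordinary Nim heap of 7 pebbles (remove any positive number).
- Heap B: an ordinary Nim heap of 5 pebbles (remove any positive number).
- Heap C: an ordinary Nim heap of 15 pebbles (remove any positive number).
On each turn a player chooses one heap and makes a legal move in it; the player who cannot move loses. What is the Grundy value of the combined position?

Heap A is a plain Nim heap of size 7, so its Grundy value is 7.
Heap B is a plain Nim heap of size 5, so its Grundy value is 5.
Heap C is a plain Nim heap of size 15, so its Grundy value is 15.
By the Sprague-Grundy theorem, the Grundy value of a sum of independent games is the XOR of the component values.
Combined value = 7 ⊕ 5 ⊕ 15 = 13.

13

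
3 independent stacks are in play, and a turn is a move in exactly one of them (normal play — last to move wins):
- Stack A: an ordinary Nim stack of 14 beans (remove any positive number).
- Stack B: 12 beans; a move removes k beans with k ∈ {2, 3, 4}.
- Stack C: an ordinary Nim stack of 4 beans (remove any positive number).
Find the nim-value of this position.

Stack A is a plain Nim stack of size 14, so its Grundy value is 14.
For stack B, compute g(0), g(1), … with moves {2, 3, 4}:
g(0) = mex{} = 0
g(1) = mex{} = 0
g(2) = mex{0} = 1
g(3) = mex{0} = 1
g(4) = mex{0,1} = 2
g(5) = mex{0,1} = 2
g(6) = mex{1,2} = 0
g(7) = mex{1,2} = 0
g(8) = mex{0,2} = 1
g(9) = mex{0,2} = 1
g(10) = mex{0,1} = 2
g(11) = mex{0,1} = 2
g(12) = mex{1,2} = 0
So g(12) = 0.
Stack C is a plain Nim stack of size 4, so its Grundy value is 4.
By the Sprague-Grundy theorem, the Grundy value of a sum of independent games is the XOR of the component values.
Combined value = 14 ⊕ 0 ⊕ 4 = 10.

10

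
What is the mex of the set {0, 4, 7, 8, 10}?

1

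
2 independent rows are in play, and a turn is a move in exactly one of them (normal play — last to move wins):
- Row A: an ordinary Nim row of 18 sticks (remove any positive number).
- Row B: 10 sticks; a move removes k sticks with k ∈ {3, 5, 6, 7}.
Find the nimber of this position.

18

Row A is a plain Nim row of size 18, so its Grundy value is 18.
Grundy values for row B (subtraction set {3, 5, 6, 7}):
g(0) = mex{} = 0
g(1) = mex{} = 0
g(2) = mex{} = 0
g(3) = mex{0} = 1
g(4) = mex{0} = 1
g(5) = mex{0} = 1
g(6) = mex{0,1} = 2
g(7) = mex{0,1} = 2
g(8) = mex{0,1} = 2
g(9) = mex{0,1,2} = 3
g(10) = mex{1,2} = 0
So g(10) = 0.
The value of a disjunctive sum is the nim-sum of the parts.
Combined value = 18 ⊕ 0 = 18.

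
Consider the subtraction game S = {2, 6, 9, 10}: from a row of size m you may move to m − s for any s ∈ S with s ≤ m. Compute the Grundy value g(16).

Compute g(0), g(1), … for moves {2, 6, 9, 10}:
k:     0  1  2  3  4  5  6  7  8  9 10 11 12 13 14 15 16
g(k):  0  0  1  1  0  0  1  1  0  2  1  3  0  2  1  3  0
So g(16) = 0.

0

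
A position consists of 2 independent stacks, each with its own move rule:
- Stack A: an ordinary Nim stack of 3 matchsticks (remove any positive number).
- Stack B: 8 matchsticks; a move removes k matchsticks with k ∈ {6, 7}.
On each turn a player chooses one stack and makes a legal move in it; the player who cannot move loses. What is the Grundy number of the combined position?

2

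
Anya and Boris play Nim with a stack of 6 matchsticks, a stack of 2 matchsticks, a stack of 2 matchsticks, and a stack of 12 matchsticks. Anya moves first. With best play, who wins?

Write each in binary and XOR column by column:
  0110  (6)
  0010  (2)
  0010  (2)
  1100  (12)
  ----
  1010  (10)
The nim-sum is 10 ≠ 0, so this is an N-position: the player to move can win; Anya has a winning move.

Anya wins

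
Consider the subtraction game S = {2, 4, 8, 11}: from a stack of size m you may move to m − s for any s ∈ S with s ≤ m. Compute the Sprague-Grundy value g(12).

3

Build the Grundy sequence with g(k) = mex{g(k−s) : s ∈ {2, 4, 8, 11}, s ≤ k}:
g(0) = mex{} = 0
g(1) = mex{} = 0
g(2) = mex{0} = 1
g(3) = mex{0} = 1
g(4) = mex{0,1} = 2
g(5) = mex{0,1} = 2
g(6) = mex{1,2} = 0
g(7) = mex{1,2} = 0
g(8) = mex{0,2} = 1
g(9) = mex{0,2} = 1
g(10) = mex{0,1} = 2
g(11) = mex{0,1} = 2
g(12) = mex{0,1,2} = 3
So g(12) = 3.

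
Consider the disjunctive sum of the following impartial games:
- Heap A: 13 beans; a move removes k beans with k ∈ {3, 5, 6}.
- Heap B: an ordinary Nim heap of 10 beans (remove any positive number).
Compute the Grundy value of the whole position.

11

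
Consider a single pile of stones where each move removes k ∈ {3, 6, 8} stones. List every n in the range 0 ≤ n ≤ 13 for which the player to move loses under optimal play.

0, 1, 2, 11, 12, 13

Grundy values for subtraction set {3, 6, 8}:
k:     0  1  2  3  4  5  6  7  8  9 10 11 12 13
g(k):  0  0  0  1  1  1  2  2  2  3  3  0  0  0
The P-positions (g = 0) in 0..13 are 0, 1, 2, 11, 12, 13.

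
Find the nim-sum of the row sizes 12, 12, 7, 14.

Compute the nim-sum pairwise:
12 ⊕ 12 = 0
0 ⊕ 7 = 7
7 ⊕ 14 = 9

9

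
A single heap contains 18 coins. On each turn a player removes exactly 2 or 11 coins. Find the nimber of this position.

Grundy values for subtraction set {2, 11}:
k:     0  1  2  3  4  5  6  7  8  9 10 11 12 13 14 15 16 17 18
g(k):  0  0  1  1  0  0  1  1  0  0  1  1  2  0  0  1  1  0  0
So g(18) = 0.

0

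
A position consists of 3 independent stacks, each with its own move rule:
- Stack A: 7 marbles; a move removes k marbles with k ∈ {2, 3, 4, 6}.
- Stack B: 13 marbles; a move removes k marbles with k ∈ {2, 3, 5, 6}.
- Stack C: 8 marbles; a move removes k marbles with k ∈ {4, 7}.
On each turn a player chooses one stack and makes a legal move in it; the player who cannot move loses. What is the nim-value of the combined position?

3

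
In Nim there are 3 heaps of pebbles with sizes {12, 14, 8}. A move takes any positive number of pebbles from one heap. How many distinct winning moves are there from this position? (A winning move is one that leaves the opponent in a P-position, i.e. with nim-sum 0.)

3

Compute the nim-sum pairwise:
12 ⊕ 14 = 2
2 ⊕ 8 = 10
The overall nim-sum is X = 10. A heap of size p has a winning move iff p XOR X < p (reduce it to p XOR X).
  12: 12 XOR 10 = 6 < 12 — winning move (to 6).
  14: 14 XOR 10 = 4 < 14 — winning move (to 4).
  8: 8 XOR 10 = 2 < 8 — winning move (to 2).
That gives 3 winning moves.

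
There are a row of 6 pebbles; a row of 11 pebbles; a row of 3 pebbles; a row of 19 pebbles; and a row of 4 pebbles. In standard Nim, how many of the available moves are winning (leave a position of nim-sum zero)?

1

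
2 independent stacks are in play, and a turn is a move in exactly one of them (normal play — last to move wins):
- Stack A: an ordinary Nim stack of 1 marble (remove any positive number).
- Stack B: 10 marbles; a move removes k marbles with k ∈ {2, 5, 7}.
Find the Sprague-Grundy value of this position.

Stack A is a plain Nim stack of size 1, so its Grundy value is 1.
Build the Grundy sequence for stack B with g(k) = mex{g(k−s) : s ∈ {2, 5, 7}, s ≤ k}:
k:     0  1  2  3  4  5  6  7  8  9 10
g(k):  0  0  1  1  0  2  1  3  2  2  0
So g(10) = 0.
The value of a disjunctive sum is the nim-sum of the parts.
Combined value = 1 XOR 0 = 1.

1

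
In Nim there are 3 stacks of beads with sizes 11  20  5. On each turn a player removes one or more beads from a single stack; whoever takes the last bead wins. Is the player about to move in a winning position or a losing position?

Winning position

Nim-sum: 11 ⊕ 20 ⊕ 5 = 26.
The nim-sum is 26 ≠ 0, so this is an N-position: the player to move can win.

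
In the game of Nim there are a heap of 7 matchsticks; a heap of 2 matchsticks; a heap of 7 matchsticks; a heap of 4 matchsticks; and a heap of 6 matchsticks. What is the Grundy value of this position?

Write each in binary and XOR column by column:
  111  (7)
  010  (2)
  111  (7)
  100  (4)
  110  (6)
  ---
  000  (0)

0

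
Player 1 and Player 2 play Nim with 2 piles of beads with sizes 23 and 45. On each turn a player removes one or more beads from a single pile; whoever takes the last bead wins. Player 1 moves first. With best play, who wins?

Compute the nim-sum pairwise:
23 ^ 45 = 58
The nim-sum is 58 ≠ 0, so this is an N-position: the player to move can win; Player 1 has a winning move.

Player 1 wins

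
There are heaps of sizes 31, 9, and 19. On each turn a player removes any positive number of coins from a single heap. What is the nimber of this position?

Compute the nim-sum pairwise:
31 ^ 9 = 22
22 ^ 19 = 5

5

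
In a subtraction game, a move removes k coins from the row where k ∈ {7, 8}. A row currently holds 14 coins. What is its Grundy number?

2

Grundy values for subtraction set {7, 8}:
g(0) = mex{} = 0
g(1) = mex{} = 0
g(2) = mex{} = 0
g(3) = mex{} = 0
g(4) = mex{} = 0
g(5) = mex{} = 0
g(6) = mex{} = 0
g(7) = mex{0} = 1
g(8) = mex{0} = 1
g(9) = mex{0} = 1
g(10) = mex{0} = 1
g(11) = mex{0} = 1
g(12) = mex{0} = 1
g(13) = mex{0} = 1
g(14) = mex{0,1} = 2
So g(14) = 2.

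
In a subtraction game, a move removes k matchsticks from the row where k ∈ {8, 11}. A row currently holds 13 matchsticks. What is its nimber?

Build the Grundy sequence with g(k) = mex{g(k−s) : s ∈ {8, 11}, s ≤ k}:
g(0) = mex{} = 0
g(1) = mex{} = 0
g(2) = mex{} = 0
g(3) = mex{} = 0
g(4) = mex{} = 0
g(5) = mex{} = 0
g(6) = mex{} = 0
g(7) = mex{} = 0
g(8) = mex{0} = 1
g(9) = mex{0} = 1
g(10) = mex{0} = 1
g(11) = mex{0} = 1
g(12) = mex{0} = 1
g(13) = mex{0} = 1
So g(13) = 1.

1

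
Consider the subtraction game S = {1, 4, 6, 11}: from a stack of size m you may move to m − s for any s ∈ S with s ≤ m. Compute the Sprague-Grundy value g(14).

Grundy values for subtraction set {1, 4, 6, 11}:
k:     0  1  2  3  4  5  6  7  8  9 10 11 12 13 14
g(k):  0  1  0  1  2  0  1  0  1  2  0  1  0  1  2
So g(14) = 2.

2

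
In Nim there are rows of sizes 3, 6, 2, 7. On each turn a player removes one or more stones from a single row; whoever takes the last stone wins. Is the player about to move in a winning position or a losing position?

Compute the nim-sum pairwise:
3 ⊕ 6 = 5
5 ⊕ 2 = 7
7 ⊕ 7 = 0
The nim-sum is 0, so this is a P-position: the player to move is in a losing position under optimal play.

Losing position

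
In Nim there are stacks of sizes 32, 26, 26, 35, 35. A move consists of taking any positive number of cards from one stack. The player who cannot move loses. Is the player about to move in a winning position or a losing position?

Winning position

Nim-sum: 32 XOR 26 XOR 26 XOR 35 XOR 35 = 32.
The nim-sum is 32 ≠ 0, so this is an N-position: the player to move can win.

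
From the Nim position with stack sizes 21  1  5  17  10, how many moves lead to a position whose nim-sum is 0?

Compute the nim-sum pairwise:
21 ^ 1 = 20
20 ^ 5 = 17
17 ^ 17 = 0
0 ^ 10 = 10
The overall nim-sum is X = 10. A stack of size p has a winning move iff p XOR X < p (reduce it to p XOR X).
  21: 21 XOR 10 = 31 ≥ 21 — no move.
  1: 1 XOR 10 = 11 ≥ 1 — no move.
  5: 5 XOR 10 = 15 ≥ 5 — no move.
  17: 17 XOR 10 = 27 ≥ 17 — no move.
  10: 10 XOR 10 = 0 < 10 — winning move (to 0).
That gives 1 winning move.

1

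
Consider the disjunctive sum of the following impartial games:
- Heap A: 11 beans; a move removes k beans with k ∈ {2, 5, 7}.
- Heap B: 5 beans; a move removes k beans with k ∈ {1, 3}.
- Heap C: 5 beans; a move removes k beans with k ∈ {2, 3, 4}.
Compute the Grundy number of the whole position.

0

Grundy values for heap A (subtraction set {2, 5, 7}):
g(0) = mex{} = 0
g(1) = mex{} = 0
g(2) = mex{0} = 1
g(3) = mex{0} = 1
g(4) = mex{1} = 0
g(5) = mex{0,1} = 2
g(6) = mex{0} = 1
g(7) = mex{0,1,2} = 3
g(8) = mex{0,1} = 2
g(9) = mex{0,1,3} = 2
g(10) = mex{1,2} = 0
g(11) = mex{0,1,2} = 3
So g(11) = 3.
Build the Grundy sequence for heap B with g(k) = mex{g(k−s) : s ∈ {1, 3}, s ≤ k}:
g(0) = mex{} = 0
g(1) = mex{0} = 1
g(2) = mex{1} = 0
g(3) = mex{0} = 1
g(4) = mex{1} = 0
g(5) = mex{0} = 1
So g(5) = 1.
Grundy values for heap C (subtraction set {2, 3, 4}):
k:     0  1  2  3  4  5
g(k):  0  0  1  1  2  2
So g(5) = 2.
By the Sprague-Grundy theorem, the Grundy value of a sum of independent games is the XOR of the component values.
Combined value = 3 ⊕ 1 ⊕ 2 = 0.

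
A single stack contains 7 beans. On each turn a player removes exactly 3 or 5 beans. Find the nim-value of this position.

Compute g(0), g(1), … for moves {3, 5}:
k:     0  1  2  3  4  5  6  7
g(k):  0  0  0  1  1  1  2  2
So g(7) = 2.

2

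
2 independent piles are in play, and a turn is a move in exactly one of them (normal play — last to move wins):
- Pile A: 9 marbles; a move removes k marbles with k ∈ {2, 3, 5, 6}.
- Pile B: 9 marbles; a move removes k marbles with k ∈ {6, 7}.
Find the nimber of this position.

Build the Grundy sequence for pile A with g(k) = mex{g(k−s) : s ∈ {2, 3, 5, 6}, s ≤ k}:
k:     0  1  2  3  4  5  6  7  8  9
g(k):  0  0  1  1  2  2  3  3  0  0
So g(9) = 0.
Build the Grundy sequence for pile B with g(k) = mex{g(k−s) : s ∈ {6, 7}, s ≤ k}:
g(0) = mex{} = 0
g(1) = mex{} = 0
g(2) = mex{} = 0
g(3) = mex{} = 0
g(4) = mex{} = 0
g(5) = mex{} = 0
g(6) = mex{0} = 1
g(7) = mex{0} = 1
g(8) = mex{0} = 1
g(9) = mex{0} = 1
So g(9) = 1.
By the Sprague-Grundy theorem, the Grundy value of a sum of independent games is the XOR of the component values.
Combined value = 0 XOR 1 = 1.

1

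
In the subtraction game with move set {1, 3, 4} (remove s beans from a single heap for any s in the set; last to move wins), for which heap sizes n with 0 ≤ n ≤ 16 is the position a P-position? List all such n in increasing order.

Compute g(0), g(1), … for moves {1, 3, 4}:
k:     0  1  2  3  4  5  6  7  8  9 10 11 12 13 14 15 16
g(k):  0  1  0  1  2  3  2  0  1  0  1  2  3  2  0  1  0
The P-positions (g = 0) in 0..16 are 0, 2, 7, 9, 14, 16.

0, 2, 7, 9, 14, 16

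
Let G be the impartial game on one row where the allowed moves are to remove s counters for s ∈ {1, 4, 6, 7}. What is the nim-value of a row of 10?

0

Build the Grundy sequence with g(k) = mex{g(k−s) : s ∈ {1, 4, 6, 7}, s ≤ k}:
k:     0  1  2  3  4  5  6  7  8  9 10
g(k):  0  1  0  1  2  0  1  2  3  2  0
So g(10) = 0.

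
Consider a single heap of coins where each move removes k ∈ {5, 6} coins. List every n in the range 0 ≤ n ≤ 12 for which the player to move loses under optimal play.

0, 1, 2, 3, 4, 11, 12

Build the Grundy sequence with g(k) = mex{g(k−s) : s ∈ {5, 6}, s ≤ k}:
k:     0  1  2  3  4  5  6  7  8  9 10 11 12
g(k):  0  0  0  0  0  1  1  1  1  1  2  0  0
The P-positions (g = 0) in 0..12 are 0, 1, 2, 3, 4, 11, 12.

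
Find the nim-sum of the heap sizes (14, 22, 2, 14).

Nim-sum: 14 ⊕ 22 ⊕ 2 ⊕ 14 = 20.

20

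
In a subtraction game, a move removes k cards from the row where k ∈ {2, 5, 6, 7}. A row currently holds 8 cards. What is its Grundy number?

2

Grundy values for subtraction set {2, 5, 6, 7}:
k:     0  1  2  3  4  5  6  7  8
g(k):  0  0  1  1  0  2  1  3  2
So g(8) = 2.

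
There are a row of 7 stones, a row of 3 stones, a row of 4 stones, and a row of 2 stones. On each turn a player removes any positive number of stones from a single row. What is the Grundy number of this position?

2

Compute the nim-sum pairwise:
7 XOR 3 = 4
4 XOR 4 = 0
0 XOR 2 = 2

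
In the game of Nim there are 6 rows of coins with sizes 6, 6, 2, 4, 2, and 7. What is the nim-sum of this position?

3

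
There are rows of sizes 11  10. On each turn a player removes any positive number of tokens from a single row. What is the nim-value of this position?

Write each in binary and XOR column by column:
  1011  (11)
  1010  (10)
  ----
  0001  (1)

1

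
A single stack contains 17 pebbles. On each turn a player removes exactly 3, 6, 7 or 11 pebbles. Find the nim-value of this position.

1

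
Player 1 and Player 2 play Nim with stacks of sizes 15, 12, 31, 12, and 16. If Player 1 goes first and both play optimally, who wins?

Player 2 wins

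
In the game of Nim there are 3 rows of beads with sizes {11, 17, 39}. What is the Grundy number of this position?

Bitwise XOR of the heap sizes:
  001011  (11)
  010001  (17)
  100111  (39)
  ------
  111101  (61)

61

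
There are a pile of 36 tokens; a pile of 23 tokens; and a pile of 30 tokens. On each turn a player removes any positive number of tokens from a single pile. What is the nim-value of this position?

45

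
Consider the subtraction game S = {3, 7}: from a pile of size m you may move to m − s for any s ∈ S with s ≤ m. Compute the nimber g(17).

Compute g(0), g(1), … for moves {3, 7}:
k:     0  1  2  3  4  5  6  7  8  9 10 11 12 13 14 15 16 17
g(k):  0  0  0  1  1  1  0  2  2  1  0  0  0  1  1  1  0  2
So g(17) = 2.

2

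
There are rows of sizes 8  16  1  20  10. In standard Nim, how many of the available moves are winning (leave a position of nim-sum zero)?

Nim-sum: 8 ^ 16 ^ 1 ^ 20 ^ 10 = 7.
The overall nim-sum is X = 7. A row of size p has a winning move iff p XOR X < p (reduce it to p XOR X).
  8: 8 XOR 7 = 15 ≥ 8 — no move.
  16: 16 XOR 7 = 23 ≥ 16 — no move.
  1: 1 XOR 7 = 6 ≥ 1 — no move.
  20: 20 XOR 7 = 19 < 20 — winning move (to 19).
  10: 10 XOR 7 = 13 ≥ 10 — no move.
That gives 1 winning move.

1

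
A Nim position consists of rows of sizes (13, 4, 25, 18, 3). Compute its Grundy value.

Nim-sum: 13 ⊕ 4 ⊕ 25 ⊕ 18 ⊕ 3 = 1.

1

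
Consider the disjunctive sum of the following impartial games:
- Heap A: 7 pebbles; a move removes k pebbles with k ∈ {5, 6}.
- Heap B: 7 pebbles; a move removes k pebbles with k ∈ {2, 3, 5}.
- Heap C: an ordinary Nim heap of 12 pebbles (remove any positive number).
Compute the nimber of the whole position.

13

Build the Grundy sequence for heap A with g(k) = mex{g(k−s) : s ∈ {5, 6}, s ≤ k}:
k:     0  1  2  3  4  5  6  7
g(k):  0  0  0  0  0  1  1  1
So g(7) = 1.
Grundy values for heap B (subtraction set {2, 3, 5}):
g(0) = mex{} = 0
g(1) = mex{} = 0
g(2) = mex{0} = 1
g(3) = mex{0} = 1
g(4) = mex{0,1} = 2
g(5) = mex{0,1} = 2
g(6) = mex{0,1,2} = 3
g(7) = mex{1,2} = 0
So g(7) = 0.
Heap C is a plain Nim heap of size 12, so its Grundy value is 12.
By the Sprague-Grundy theorem, the Grundy value of a sum of independent games is the XOR of the component values.
Combined value = 1 XOR 0 XOR 12 = 13.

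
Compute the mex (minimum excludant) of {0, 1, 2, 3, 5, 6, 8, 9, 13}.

The values 0, 1, 2, 3 are all present; 4 is the first non-negative integer missing from the set.

4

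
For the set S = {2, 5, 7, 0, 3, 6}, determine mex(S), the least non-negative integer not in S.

0 is in the set but 1 is not, so the mex is 1.

1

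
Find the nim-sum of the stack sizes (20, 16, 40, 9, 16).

53

Nim-sum: 20 ^ 16 ^ 40 ^ 9 ^ 16 = 53.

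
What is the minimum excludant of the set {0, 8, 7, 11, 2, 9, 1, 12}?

3

The values 0, 1, 2 are all present; 3 is the first non-negative integer missing from the set.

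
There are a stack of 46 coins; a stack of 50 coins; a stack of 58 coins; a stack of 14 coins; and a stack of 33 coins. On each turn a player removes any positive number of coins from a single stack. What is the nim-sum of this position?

9

Write each in binary and XOR column by column:
  101110  (46)
  110010  (50)
  111010  (58)
  001110  (14)
  100001  (33)
  ------
  001001  (9)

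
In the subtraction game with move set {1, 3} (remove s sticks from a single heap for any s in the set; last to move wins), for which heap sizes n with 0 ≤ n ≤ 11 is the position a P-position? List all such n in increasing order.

Build the Grundy sequence with g(k) = mex{g(k−s) : s ∈ {1, 3}, s ≤ k}:
k:     0  1  2  3  4  5  6  7  8  9 10 11
g(k):  0  1  0  1  0  1  0  1  0  1  0  1
The P-positions (g = 0) in 0..11 are 0, 2, 4, 6, 8, 10.

0, 2, 4, 6, 8, 10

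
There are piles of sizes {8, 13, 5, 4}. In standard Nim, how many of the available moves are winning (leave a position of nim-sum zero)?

3

In binary:
  1000  (8)
  1101  (13)
  0101  (5)
  0100  (4)
  ----
  0100  (4)
The overall nim-sum is X = 4. A pile of size p has a winning move iff p XOR X < p (reduce it to p XOR X).
  8: 8 XOR 4 = 12 ≥ 8 — no move.
  13: 13 XOR 4 = 9 < 13 — winning move (to 9).
  5: 5 XOR 4 = 1 < 5 — winning move (to 1).
  4: 4 XOR 4 = 0 < 4 — winning move (to 0).
That gives 3 winning moves.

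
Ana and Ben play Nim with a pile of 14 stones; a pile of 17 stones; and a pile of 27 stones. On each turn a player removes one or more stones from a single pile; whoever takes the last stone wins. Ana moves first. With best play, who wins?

Ana wins

Compute the nim-sum pairwise:
14 ⊕ 17 = 31
31 ⊕ 27 = 4
The nim-sum is 4 ≠ 0, so this is an N-position: the player to move can win; Ana has a winning move.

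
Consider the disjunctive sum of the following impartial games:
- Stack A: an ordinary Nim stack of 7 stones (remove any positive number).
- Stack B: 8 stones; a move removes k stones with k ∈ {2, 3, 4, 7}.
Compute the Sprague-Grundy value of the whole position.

Stack A is a plain Nim stack of size 7, so its Grundy value is 7.
Build the Grundy sequence for stack B with g(k) = mex{g(k−s) : s ∈ {2, 3, 4, 7}, s ≤ k}:
g(0) = mex{} = 0
g(1) = mex{} = 0
g(2) = mex{0} = 1
g(3) = mex{0} = 1
g(4) = mex{0,1} = 2
g(5) = mex{0,1} = 2
g(6) = mex{1,2} = 0
g(7) = mex{0,1,2} = 3
g(8) = mex{0,2} = 1
So g(8) = 1.
By the Sprague-Grundy theorem, the Grundy value of a sum of independent games is the XOR of the component values.
Combined value = 7 ⊕ 1 = 6.

6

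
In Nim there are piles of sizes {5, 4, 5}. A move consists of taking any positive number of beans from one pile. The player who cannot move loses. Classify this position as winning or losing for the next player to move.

Winning position

Compute the nim-sum pairwise:
5 XOR 4 = 1
1 XOR 5 = 4
The nim-sum is 4 ≠ 0, so this is an N-position: the player to move can win.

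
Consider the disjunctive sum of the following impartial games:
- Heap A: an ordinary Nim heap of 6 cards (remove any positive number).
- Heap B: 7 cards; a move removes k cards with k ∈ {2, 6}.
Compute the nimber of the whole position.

Heap A is a plain Nim heap of size 6, so its Grundy value is 6.
For heap B, compute g(0), g(1), … with moves {2, 6}:
g(0) = mex{} = 0
g(1) = mex{} = 0
g(2) = mex{0} = 1
g(3) = mex{0} = 1
g(4) = mex{1} = 0
g(5) = mex{1} = 0
g(6) = mex{0} = 1
g(7) = mex{0} = 1
So g(7) = 1.
By the Sprague-Grundy theorem, the Grundy value of a sum of independent games is the XOR of the component values.
Combined value = 6 ⊕ 1 = 7.

7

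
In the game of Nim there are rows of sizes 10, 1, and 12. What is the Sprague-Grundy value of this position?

7

Compute the nim-sum pairwise:
10 ⊕ 1 = 11
11 ⊕ 12 = 7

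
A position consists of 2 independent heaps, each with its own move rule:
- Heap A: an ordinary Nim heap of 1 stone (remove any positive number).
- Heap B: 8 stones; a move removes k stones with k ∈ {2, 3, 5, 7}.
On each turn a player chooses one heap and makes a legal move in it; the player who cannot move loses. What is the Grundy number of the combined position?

Heap A is a plain Nim heap of size 1, so its Grundy value is 1.
For heap B, compute g(0), g(1), … with moves {2, 3, 5, 7}:
g(0) = mex{} = 0
g(1) = mex{} = 0
g(2) = mex{0} = 1
g(3) = mex{0} = 1
g(4) = mex{0,1} = 2
g(5) = mex{0,1} = 2
g(6) = mex{0,1,2} = 3
g(7) = mex{0,1,2} = 3
g(8) = mex{0,1,2,3} = 4
So g(8) = 4.
By the Sprague-Grundy theorem, the Grundy value of a sum of independent games is the XOR of the component values.
Combined value = 1 XOR 4 = 5.

5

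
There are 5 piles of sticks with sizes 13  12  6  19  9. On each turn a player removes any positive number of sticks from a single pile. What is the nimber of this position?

Compute the nim-sum pairwise:
13 XOR 12 = 1
1 XOR 6 = 7
7 XOR 19 = 20
20 XOR 9 = 29

29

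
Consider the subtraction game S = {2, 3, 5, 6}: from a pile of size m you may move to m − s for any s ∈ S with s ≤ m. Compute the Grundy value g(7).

Build the Grundy sequence with g(k) = mex{g(k−s) : s ∈ {2, 3, 5, 6}, s ≤ k}:
k:     0  1  2  3  4  5  6  7
g(k):  0  0  1  1  2  2  3  3
So g(7) = 3.

3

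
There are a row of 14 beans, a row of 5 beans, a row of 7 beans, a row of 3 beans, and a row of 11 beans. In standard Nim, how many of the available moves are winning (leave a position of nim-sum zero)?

Compute the nim-sum pairwise:
14 ⊕ 5 = 11
11 ⊕ 7 = 12
12 ⊕ 3 = 15
15 ⊕ 11 = 4
The overall nim-sum is X = 4. A row of size p has a winning move iff p XOR X < p (reduce it to p XOR X).
  14: 14 XOR 4 = 10 < 14 — winning move (to 10).
  5: 5 XOR 4 = 1 < 5 — winning move (to 1).
  7: 7 XOR 4 = 3 < 7 — winning move (to 3).
  3: 3 XOR 4 = 7 ≥ 3 — no move.
  11: 11 XOR 4 = 15 ≥ 11 — no move.
That gives 3 winning moves.

3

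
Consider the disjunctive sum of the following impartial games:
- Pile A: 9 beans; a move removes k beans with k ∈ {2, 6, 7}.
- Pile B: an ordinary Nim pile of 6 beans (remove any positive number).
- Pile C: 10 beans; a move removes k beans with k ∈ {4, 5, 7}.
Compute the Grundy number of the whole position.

Grundy values for pile A (subtraction set {2, 6, 7}):
k:     0  1  2  3  4  5  6  7  8  9
g(k):  0  0  1  1  0  0  1  1  2  0
So g(9) = 0.
Pile B is a plain Nim pile of size 6, so its Grundy value is 6.
For pile C, compute g(0), g(1), … with moves {4, 5, 7}:
g(0) = mex{} = 0
g(1) = mex{} = 0
g(2) = mex{} = 0
g(3) = mex{} = 0
g(4) = mex{0} = 1
g(5) = mex{0} = 1
g(6) = mex{0} = 1
g(7) = mex{0} = 1
g(8) = mex{0,1} = 2
g(9) = mex{0,1} = 2
g(10) = mex{0,1} = 2
So g(10) = 2.
The value of a disjunctive sum is the nim-sum of the parts.
Combined value = 0 ⊕ 6 ⊕ 2 = 4.

4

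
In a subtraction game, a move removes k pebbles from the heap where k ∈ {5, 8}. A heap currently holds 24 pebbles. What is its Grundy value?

2

Grundy values for subtraction set {5, 8}:
k:     0  1  2  3  4  5  6  7  8  9 10 11 12 13 14 15 16 17 18 19 20 21 22 23 24
g(k):  0  0  0  0  0  1  1  1  1  1  2  2  2  0  0  0  0  0  1  1  1  1  1  2  2
So g(24) = 2.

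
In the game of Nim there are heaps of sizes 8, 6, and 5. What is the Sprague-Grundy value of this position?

11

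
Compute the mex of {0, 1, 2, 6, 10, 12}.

3

The values 0, 1, 2 are all present; 3 is the first non-negative integer missing from the set.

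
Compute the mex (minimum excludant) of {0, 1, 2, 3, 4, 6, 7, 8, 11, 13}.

The values 0, 1, 2, 3, 4 are all present; 5 is the first non-negative integer missing from the set.

5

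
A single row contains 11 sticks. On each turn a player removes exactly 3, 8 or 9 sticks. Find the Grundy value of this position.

3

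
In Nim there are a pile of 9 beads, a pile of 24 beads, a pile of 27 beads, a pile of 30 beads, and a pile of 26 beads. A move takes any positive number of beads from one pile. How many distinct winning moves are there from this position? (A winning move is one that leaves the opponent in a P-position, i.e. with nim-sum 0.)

5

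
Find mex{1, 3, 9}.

0

0 is not in the set, so the mex is 0.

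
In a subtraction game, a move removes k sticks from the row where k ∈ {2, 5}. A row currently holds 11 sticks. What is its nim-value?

0

Build the Grundy sequence with g(k) = mex{g(k−s) : s ∈ {2, 5}, s ≤ k}:
g(0) = mex{} = 0
g(1) = mex{} = 0
g(2) = mex{0} = 1
g(3) = mex{0} = 1
g(4) = mex{1} = 0
g(5) = mex{0,1} = 2
g(6) = mex{0} = 1
g(7) = mex{1,2} = 0
g(8) = mex{1} = 0
g(9) = mex{0} = 1
g(10) = mex{0,2} = 1
g(11) = mex{1} = 0
So g(11) = 0.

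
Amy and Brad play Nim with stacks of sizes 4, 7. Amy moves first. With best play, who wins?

Amy wins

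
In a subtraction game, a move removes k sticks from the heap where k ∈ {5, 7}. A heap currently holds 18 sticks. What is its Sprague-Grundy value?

Build the Grundy sequence with g(k) = mex{g(k−s) : s ∈ {5, 7}, s ≤ k}:
k:     0  1  2  3  4  5  6  7  8  9 10 11 12 13 14 15 16 17 18
g(k):  0  0  0  0  0  1  1  1  1  1  2  2  0  0  0  0  0  1  1
So g(18) = 1.

1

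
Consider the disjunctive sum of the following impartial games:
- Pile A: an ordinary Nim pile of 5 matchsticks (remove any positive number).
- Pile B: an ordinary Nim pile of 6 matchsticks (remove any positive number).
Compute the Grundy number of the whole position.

Pile A is a plain Nim pile of size 5, so its Grundy value is 5.
Pile B is a plain Nim pile of size 6, so its Grundy value is 6.
By the Sprague-Grundy theorem, the Grundy value of a sum of independent games is the XOR of the component values.
Combined value = 5 XOR 6 = 3.

3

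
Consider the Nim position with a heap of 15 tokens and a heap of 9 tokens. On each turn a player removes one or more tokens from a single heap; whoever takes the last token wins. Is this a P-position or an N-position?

Nim-sum: 15 XOR 9 = 6.
The nim-sum is 6 ≠ 0, so this is an N-position: the player to move can win.

N-position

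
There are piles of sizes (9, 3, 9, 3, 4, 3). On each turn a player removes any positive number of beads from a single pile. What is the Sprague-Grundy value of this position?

7

Write each in binary and XOR column by column:
  1001  (9)
  0011  (3)
  1001  (9)
  0011  (3)
  0100  (4)
  0011  (3)
  ----
  0111  (7)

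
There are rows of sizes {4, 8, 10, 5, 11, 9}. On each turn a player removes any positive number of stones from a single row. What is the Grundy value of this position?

In binary:
  0100  (4)
  1000  (8)
  1010  (10)
  0101  (5)
  1011  (11)
  1001  (9)
  ----
  0001  (1)

1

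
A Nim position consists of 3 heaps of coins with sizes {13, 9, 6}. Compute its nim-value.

Nim-sum: 13 ⊕ 9 ⊕ 6 = 2.

2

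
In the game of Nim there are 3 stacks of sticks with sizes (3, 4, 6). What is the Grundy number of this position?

1

Nim-sum: 3 ⊕ 4 ⊕ 6 = 1.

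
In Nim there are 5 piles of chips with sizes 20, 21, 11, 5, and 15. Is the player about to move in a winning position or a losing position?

Nim-sum: 20 ^ 21 ^ 11 ^ 5 ^ 15 = 0.
The nim-sum is 0, so this is a P-position: the player to move is in a losing position under optimal play.

Losing position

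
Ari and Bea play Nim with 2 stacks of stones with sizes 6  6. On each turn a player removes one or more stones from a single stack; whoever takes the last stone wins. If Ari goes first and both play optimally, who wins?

Bea wins

Nim-sum: 6 ^ 6 = 0.
The nim-sum is 0, so this is a P-position: the player to move is in a losing position under optimal play; Ari is about to move from it and so loses — Bea wins.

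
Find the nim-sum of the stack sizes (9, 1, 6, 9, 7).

0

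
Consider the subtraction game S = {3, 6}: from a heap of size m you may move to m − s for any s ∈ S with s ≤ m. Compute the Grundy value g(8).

2

Compute g(0), g(1), … for moves {3, 6}:
g(0) = mex{} = 0
g(1) = mex{} = 0
g(2) = mex{} = 0
g(3) = mex{0} = 1
g(4) = mex{0} = 1
g(5) = mex{0} = 1
g(6) = mex{0,1} = 2
g(7) = mex{0,1} = 2
g(8) = mex{0,1} = 2
So g(8) = 2.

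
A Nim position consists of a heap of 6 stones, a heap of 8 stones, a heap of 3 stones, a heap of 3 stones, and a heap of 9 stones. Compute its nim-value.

7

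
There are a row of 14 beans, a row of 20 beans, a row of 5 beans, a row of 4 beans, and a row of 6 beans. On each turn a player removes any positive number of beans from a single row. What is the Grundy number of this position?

29

Bitwise XOR of the heap sizes:
  01110  (14)
  10100  (20)
  00101  (5)
  00100  (4)
  00110  (6)
  -----
  11101  (29)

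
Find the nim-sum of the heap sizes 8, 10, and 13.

15

Write each in binary and XOR column by column:
  1000  (8)
  1010  (10)
  1101  (13)
  ----
  1111  (15)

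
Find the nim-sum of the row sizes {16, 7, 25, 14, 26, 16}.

Compute the nim-sum pairwise:
16 XOR 7 = 23
23 XOR 25 = 14
14 XOR 14 = 0
0 XOR 26 = 26
26 XOR 16 = 10

10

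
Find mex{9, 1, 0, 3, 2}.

The values 0, 1, 2, 3 are all present; 4 is the first non-negative integer missing from the set.

4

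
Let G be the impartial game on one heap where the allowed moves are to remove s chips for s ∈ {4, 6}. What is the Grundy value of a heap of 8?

Compute g(0), g(1), … for moves {4, 6}:
g(0) = mex{} = 0
g(1) = mex{} = 0
g(2) = mex{} = 0
g(3) = mex{} = 0
g(4) = mex{0} = 1
g(5) = mex{0} = 1
g(6) = mex{0} = 1
g(7) = mex{0} = 1
g(8) = mex{0,1} = 2
So g(8) = 2.

2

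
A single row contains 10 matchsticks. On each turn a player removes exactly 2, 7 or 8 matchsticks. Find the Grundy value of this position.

Grundy values for subtraction set {2, 7, 8}:
g(0) = mex{} = 0
g(1) = mex{} = 0
g(2) = mex{0} = 1
g(3) = mex{0} = 1
g(4) = mex{1} = 0
g(5) = mex{1} = 0
g(6) = mex{0} = 1
g(7) = mex{0} = 1
g(8) = mex{0,1} = 2
g(9) = mex{0,1} = 2
g(10) = mex{1,2} = 0
So g(10) = 0.

0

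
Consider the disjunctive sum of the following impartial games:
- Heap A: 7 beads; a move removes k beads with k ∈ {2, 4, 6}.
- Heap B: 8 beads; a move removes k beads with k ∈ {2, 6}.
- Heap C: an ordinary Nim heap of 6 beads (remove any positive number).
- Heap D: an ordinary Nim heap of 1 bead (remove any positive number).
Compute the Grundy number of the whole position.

Grundy values for heap A (subtraction set {2, 4, 6}):
g(0) = mex{} = 0
g(1) = mex{} = 0
g(2) = mex{0} = 1
g(3) = mex{0} = 1
g(4) = mex{0,1} = 2
g(5) = mex{0,1} = 2
g(6) = mex{0,1,2} = 3
g(7) = mex{0,1,2} = 3
So g(7) = 3.
Grundy values for heap B (subtraction set {2, 6}):
k:     0  1  2  3  4  5  6  7  8
g(k):  0  0  1  1  0  0  1  1  0
So g(8) = 0.
Heap C is a plain Nim heap of size 6, so its Grundy value is 6.
Heap D is a plain Nim heap of size 1, so its Grundy value is 1.
The value of a disjunctive sum is the nim-sum of the parts.
Combined value = 3 XOR 0 XOR 6 XOR 1 = 4.

4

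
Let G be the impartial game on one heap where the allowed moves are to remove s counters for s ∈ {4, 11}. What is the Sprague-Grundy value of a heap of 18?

Build the Grundy sequence with g(k) = mex{g(k−s) : s ∈ {4, 11}, s ≤ k}:
k:     0  1  2  3  4  5  6  7  8  9 10 11 12 13 14 15 16 17 18
g(k):  0  0  0  0  1  1  1  1  0  0  0  2  1  1  1  0  0  0  0
So g(18) = 0.

0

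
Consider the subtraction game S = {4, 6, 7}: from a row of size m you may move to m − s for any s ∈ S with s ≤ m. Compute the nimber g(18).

1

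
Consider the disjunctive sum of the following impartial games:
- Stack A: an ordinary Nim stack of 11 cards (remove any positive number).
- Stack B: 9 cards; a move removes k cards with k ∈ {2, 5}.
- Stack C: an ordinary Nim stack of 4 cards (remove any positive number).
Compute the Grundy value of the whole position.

Stack A is a plain Nim stack of size 11, so its Grundy value is 11.
Build the Grundy sequence for stack B with g(k) = mex{g(k−s) : s ∈ {2, 5}, s ≤ k}:
g(0) = mex{} = 0
g(1) = mex{} = 0
g(2) = mex{0} = 1
g(3) = mex{0} = 1
g(4) = mex{1} = 0
g(5) = mex{0,1} = 2
g(6) = mex{0} = 1
g(7) = mex{1,2} = 0
g(8) = mex{1} = 0
g(9) = mex{0} = 1
So g(9) = 1.
Stack C is a plain Nim stack of size 4, so its Grundy value is 4.
By the Sprague-Grundy theorem, the Grundy value of a sum of independent games is the XOR of the component values.
Combined value = 11 XOR 1 XOR 4 = 14.

14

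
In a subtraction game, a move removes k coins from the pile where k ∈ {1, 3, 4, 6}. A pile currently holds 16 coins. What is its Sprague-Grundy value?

Build the Grundy sequence with g(k) = mex{g(k−s) : s ∈ {1, 3, 4, 6}, s ≤ k}:
k:     0  1  2  3  4  5  6  7  8  9 10 11 12 13 14 15 16
g(k):  0  1  0  1  2  3  2  0  1  0  1  2  3  2  0  1  0
So g(16) = 0.

0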